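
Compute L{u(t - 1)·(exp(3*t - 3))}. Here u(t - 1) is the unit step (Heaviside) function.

exp(-s)/(s - 3)

By the second shifting theorem, L{u(t - c)·g(t - c)} = e^(-cs)·G(s) with c = 1 and G(s) = L{g(t)}.
L{e^(3t)} = 1/(s - 3).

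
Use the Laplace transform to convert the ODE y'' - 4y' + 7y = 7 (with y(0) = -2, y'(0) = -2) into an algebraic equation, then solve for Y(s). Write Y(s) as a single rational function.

Apply the Laplace transform to the equation.
The derivative rules (L{y''} = s^2 Y - s·y(0) - y'(0) and L{y'} = sY - y(0), with y(0) = -2, y'(0) = -2) turn the left side into (s^2 - 4*s + 7)Y - (-2*s + 6).
The right side is L{7} = 7/s.
So (s^2 - 4*s + 7)Y = 7/s + (-2*s + 6).
Divide through and combine into a single rational function.

Y(s) = (-2*s^2 + 6*s + 7)/(s^3 - 4*s^2 + 7*s)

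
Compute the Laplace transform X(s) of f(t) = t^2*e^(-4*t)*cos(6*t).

X(s) = 2*(s + 4)*(s^2 + 8*s - 92)/(s^2 + 8*s + 52)^3

L{cos(6t)} = s/(s^2 + 36).
Multiplying by e^(-4t) shifts s → s + 4, so L{e^(-4*t)*cos(6*t)} = (s + 4)/((s + 4)^2 + 36).
Then apply L{t^2·g(t)} = (-1)^2 d^2/ds^2[G(s)] with G(s) = (s + 4)/((s + 4)^2 + 36):
differentiating 2 times and applying the sign gives 2*(s + 4)*(s^2 + 8*s - 92)/(s^2 + 8*s + 52)^3.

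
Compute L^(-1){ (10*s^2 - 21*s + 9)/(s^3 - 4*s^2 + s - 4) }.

5*exp(4*t) - sin(t) + 5*cos(t)

Factor the denominator: s^3 - 4*s^2 + s - 4 = (s - 4)*(s^2 + 1).
Partial fraction decomposition gives [5/(s - 4)] + [5*s/(s^2 + 1)] + [-1/(s^2 + 1)].
Invert each term: 5/(s - 4) ↔ 5e^(4t); 5·s/(s^2 + 1) ↔ 5cos(t); -1·1/(s^2 + 1) ↔ -sin(t).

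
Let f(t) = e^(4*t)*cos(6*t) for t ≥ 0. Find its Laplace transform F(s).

L{cos(6t)} = s/(s^2 + 36).
By the first shifting theorem, multiplying by e^(4t) replaces s with s - 4.

F(s) = (s - 4)/((s - 4)^2 + 36)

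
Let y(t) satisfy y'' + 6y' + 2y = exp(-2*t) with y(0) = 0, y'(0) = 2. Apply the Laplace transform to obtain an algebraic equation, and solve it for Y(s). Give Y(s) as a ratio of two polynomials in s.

Y(s) = (2*s + 5)/(s^3 + 8*s^2 + 14*s + 4)

Laplace-transform each side.
The derivative rules (L{y''} = s^2 Y - s·y(0) - y'(0) and L{y'} = sY - y(0), with y(0) = 0, y'(0) = 2) turn the left side into (s^2 + 6*s + 2)Y - (2).
The right side is L{exp(-2*t)} = 1/(s + 2).
So (s^2 + 6*s + 2)Y = 1/(s + 2) + (2).
Divide through and combine into a single rational function.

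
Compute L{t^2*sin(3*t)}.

L{sin(3t)} = 3/(s^2 + 9).
Then apply L{t^2·g(t)} = (-1)^2 d^2/ds^2[G(s)] with G(s) = 3/(s^2 + 9):
differentiating 2 times and applying the sign gives 18*(s^2 - 3)/(s^2 + 9)^3.

18*(s^2 - 3)/(s^2 + 9)^3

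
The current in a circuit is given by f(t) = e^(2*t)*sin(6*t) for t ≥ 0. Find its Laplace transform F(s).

L{sin(6t)} = 6/(s^2 + 36).
By the first shifting theorem, multiplying by e^(2t) replaces s with s - 2.

F(s) = 6/((s - 2)^2 + 36)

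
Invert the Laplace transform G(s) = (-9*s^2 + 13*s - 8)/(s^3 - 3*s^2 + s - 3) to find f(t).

Factor the denominator: s^3 - 3*s^2 + s - 3 = (s - 3)*(s^2 + 1).
Partial fraction decomposition gives [-5/(s - 3)] + [-4*s/(s^2 + 1)] + [1/(s^2 + 1)].
Invert each term: -5/(s - 3) ↔ -5e^(3t); -4·s/(s^2 + 1) ↔ -4cos(t); 1·1/(s^2 + 1) ↔ sin(t).

f(t) = -5*exp(3*t) + sin(t) - 4*cos(t)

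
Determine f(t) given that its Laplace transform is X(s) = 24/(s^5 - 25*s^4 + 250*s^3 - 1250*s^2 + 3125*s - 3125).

Rewrite the denominator: s^5 - 25*s^4 + 250*s^3 - 1250*s^2 + 3125*s - 3125 = (s - 5)^5.
The form in (s - 5) signals a first-shifting-theorem factor e^(5t).
Since L{t^4} = 4!/s^5 = 24/s^5, the inverse is t^4*e^(5*t).

f(t) = t^4*exp(5*t)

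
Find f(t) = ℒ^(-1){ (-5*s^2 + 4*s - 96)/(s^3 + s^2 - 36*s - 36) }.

Factor the denominator: s^3 + s^2 - 36*s - 36 = (s - 6)*(s + 1)*(s + 6).
Partial fraction decomposition gives [-3/(s - 6)] + [3/(s + 1)] + [-5/(s + 6)].
Invert each term: -3/(s - 6) ↔ -3e^(6t); 3/(s + 1) ↔ 3e^(-t); -5/(s + 6) ↔ -5e^(-6t).

f(t) = -3*exp(6*t) + 3*exp(-t) - 5*exp(-6*t)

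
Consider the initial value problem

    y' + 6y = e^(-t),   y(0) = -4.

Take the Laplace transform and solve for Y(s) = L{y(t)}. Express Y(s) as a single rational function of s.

Y(s) = (-4*s - 3)/(s^2 + 7*s + 6)

Apply the Laplace transform to the equation.
The derivative rules (L{y'} = sY - y(0) = sY - (-4)) turn the left side into (s + 6)Y - (-4).
The right side is L{e^(-t)} = 1/(s + 1).
So (s + 6)Y = 1/(s + 1) + (-4).
Solve for Y(s) and write it as one ratio of polynomials.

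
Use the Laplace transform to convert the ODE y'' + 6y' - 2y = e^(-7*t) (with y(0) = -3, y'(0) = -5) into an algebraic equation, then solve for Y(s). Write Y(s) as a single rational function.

Transform both sides with L{·}.
The derivative rules (L{y''} = s^2 Y - s·y(0) - y'(0) and L{y'} = sY - y(0), with y(0) = -3, y'(0) = -5) turn the left side into (s^2 + 6*s - 2)Y - (-3*s - 23).
The right side is L{e^(-7*t)} = 1/(s + 7).
So (s^2 + 6*s - 2)Y = 1/(s + 7) + (-3*s - 23).
Isolate Y and clear denominators.

Y(s) = (-3*s^2 - 44*s - 160)/(s^3 + 13*s^2 + 40*s - 14)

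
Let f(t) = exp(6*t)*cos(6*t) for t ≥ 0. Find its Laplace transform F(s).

F(s) = (s - 6)/((s - 6)^2 + 36)

L{cos(6t)} = s/(s^2 + 36).
By the first shifting theorem, multiplying by e^(6t) replaces s with s - 6.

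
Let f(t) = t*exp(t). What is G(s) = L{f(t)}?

G(s) = (s - 1)^(-2)

L{e^(t)} = 1/(s - 1).
Then apply L{t·g(t)} = -d/ds[H(s)] with H(s) = 1/(s - 1):
differentiating 1 time and applying the sign gives (s - 1)^(-2).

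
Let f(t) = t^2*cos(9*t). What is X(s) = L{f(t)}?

L{cos(9t)} = s/(s^2 + 81).
Then apply L{t^2·g(t)} = (-1)^2 d^2/ds^2[G(s)] with G(s) = s/(s^2 + 81):
differentiating 2 times and applying the sign gives 2*s*(s^2 - 243)/(s^2 + 81)^3.

X(s) = 2*s*(s^2 - 243)/(s^2 + 81)^3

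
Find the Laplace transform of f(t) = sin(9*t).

L{sin(9t)} = 9/(s^2 + 81).

9/(s^2 + 81)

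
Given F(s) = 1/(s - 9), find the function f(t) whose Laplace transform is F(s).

f(t) = exp(9*t)

Since L{e^(9t)} = 1/(s - 9), the inverse is exp(9*t).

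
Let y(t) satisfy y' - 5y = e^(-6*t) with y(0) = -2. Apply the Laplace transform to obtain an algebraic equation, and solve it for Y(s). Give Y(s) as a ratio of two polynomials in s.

Y(s) = (-2*s - 11)/(s^2 + s - 30)

Laplace-transform each side.
With L{y'} = sY - y(0) = sY - (-2): the LHS transforms to (s - 5)Y - (-2).
The right side is L{e^(-6*t)} = 1/(s + 6).
So (s - 5)Y = 1/(s + 6) + (-2).
Isolate Y and clear denominators.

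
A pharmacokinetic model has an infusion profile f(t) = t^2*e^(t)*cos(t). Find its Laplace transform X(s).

X(s) = 2*(s - 1)*(s^2 - 2*s - 2)/(s^2 - 2*s + 2)^3

L{cos(t)} = s/(s^2 + 1).
Multiplying by e^(t) shifts s → s - 1, so L{e^(t)*cos(t)} = (s - 1)/((s - 1)^2 + 1).
Then apply L{t^2·g(t)} = (-1)^2 d^2/ds^2[G(s)] with G(s) = (s - 1)/((s - 1)^2 + 1):
differentiating 2 times and applying the sign gives 2*(s - 1)*(s^2 - 2*s - 2)/(s^2 - 2*s + 2)^3.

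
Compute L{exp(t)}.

1/(s - 1)

L{e^(t)} = 1/(s - 1).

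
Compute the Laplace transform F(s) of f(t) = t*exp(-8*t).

F(s) = (s + 8)^(-2)

L{e^(-8t)} = 1/(s + 8).
Then apply L{t·g(t)} = -d/ds[G(s)] with G(s) = 1/(s + 8):
differentiating 1 time and applying the sign gives (s + 8)^(-2).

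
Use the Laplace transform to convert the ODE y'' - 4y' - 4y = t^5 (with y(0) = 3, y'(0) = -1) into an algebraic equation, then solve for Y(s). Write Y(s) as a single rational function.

Y(s) = (3*s^7 - 13*s^6 + 120)/(s^8 - 4*s^7 - 4*s^6)

Laplace-transform each side.
Using L{y''} = s^2 Y - s·y(0) - y'(0) and L{y'} = sY - y(0), with y(0) = 3, y'(0) = -1, the left side becomes (s^2 - 4*s - 4)Y - (3*s - 13).
The right side is L{t^5} = 120/s^6.
So (s^2 - 4*s - 4)Y = 120/s^6 + (3*s - 13).
Solve for Y(s) and write it as one ratio of polynomials.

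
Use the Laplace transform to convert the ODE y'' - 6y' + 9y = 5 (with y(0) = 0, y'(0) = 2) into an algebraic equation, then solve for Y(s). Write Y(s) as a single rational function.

Apply the Laplace transform to the equation.
The derivative rules (L{y''} = s^2 Y - s·y(0) - y'(0) and L{y'} = sY - y(0), with y(0) = 0, y'(0) = 2) turn the left side into (s^2 - 6*s + 9)Y - (2).
The right side is L{5} = 5/s.
So (s^2 - 6*s + 9)Y = 5/s + (2).
Isolate Y and clear denominators.

Y(s) = (2*s + 5)/(s^3 - 6*s^2 + 9*s)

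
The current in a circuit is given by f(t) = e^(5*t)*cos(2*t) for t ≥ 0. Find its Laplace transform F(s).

L{cos(2t)} = s/(s^2 + 4).
By the first shifting theorem, multiplying by e^(5t) replaces s with s - 5.

F(s) = (s - 5)/((s - 5)^2 + 4)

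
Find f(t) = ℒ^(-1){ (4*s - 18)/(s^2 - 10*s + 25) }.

Factor the denominator: s^2 - 10*s + 25 = (s - 5)^2.
Partial fraction decomposition gives [4/(s - 5)] + [2/(s - 5)^2].
Invert each term: 4/(s - 5) ↔ 4e^(5t); 2/(s - 5)^2 ↔ 2t·e^(5t).

f(t) = 2*t*exp(5*t) + 4*exp(5*t)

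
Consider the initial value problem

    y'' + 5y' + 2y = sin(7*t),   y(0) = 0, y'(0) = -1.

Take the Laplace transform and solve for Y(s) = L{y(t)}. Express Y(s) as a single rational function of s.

Y(s) = (-s^2 - 42)/(s^4 + 5*s^3 + 51*s^2 + 245*s + 98)

Transform both sides with L{·}.
Using L{y''} = s^2 Y - s·y(0) - y'(0) and L{y'} = sY - y(0), with y(0) = 0, y'(0) = -1, the left side becomes (s^2 + 5*s + 2)Y - (-1).
The right side is L{sin(7*t)} = 7/(s^2 + 49).
So (s^2 + 5*s + 2)Y = 7/(s^2 + 49) + (-1).
Solve for Y(s) and write it as one ratio of polynomials.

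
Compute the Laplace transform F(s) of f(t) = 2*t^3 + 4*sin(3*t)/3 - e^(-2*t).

By linearity of the Laplace transform, transform each term separately.
(-1)·[L{e^(-2t)} = 1/(s + 2)]; (2)·[L{t^3} = 3!/s^4 = 6/s^4]; (4/3)·[L{sin(3t)} = 3/(s^2 + 9)].

F(s) = 4/(s^2 + 9) - 1/(s + 2) + 12/s^4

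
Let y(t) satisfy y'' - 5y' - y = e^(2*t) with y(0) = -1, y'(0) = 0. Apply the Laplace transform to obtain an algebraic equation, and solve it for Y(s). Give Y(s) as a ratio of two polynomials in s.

Take the Laplace transform of both sides.
With L{y''} = s^2 Y - s·y(0) - y'(0) and L{y'} = sY - y(0), with y(0) = -1, y'(0) = 0: the LHS transforms to (s^2 - 5*s - 1)Y - (-s + 5).
The right side is L{e^(2*t)} = 1/(s - 2).
So (s^2 - 5*s - 1)Y = 1/(s - 2) + (-s + 5).
Isolate Y and clear denominators.

Y(s) = (-s^2 + 7*s - 9)/(s^3 - 7*s^2 + 9*s + 2)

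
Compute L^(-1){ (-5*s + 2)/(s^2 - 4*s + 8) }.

-4*exp(2*t)*sin(2*t) - 5*exp(2*t)*cos(2*t)

Complete the square in the denominator: s^2 - 4*s + 8 = (s - 2)^2 + 2^2.
Split the numerator to match: -5*s + 2 = -5·(s - 2) - 4·2.
Invert each term: -5·(s - 2)/((s - 2)^2 + 4) ↔ -5e^(2t)cos(2t); -4·2/((s - 2)^2 + 4) ↔ -4e^(2t)sin(2t).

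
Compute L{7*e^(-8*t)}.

L{7} = 7/s.
By the first shifting theorem, multiplying by e^(-8t) replaces s with s + 8.

7/(s + 8)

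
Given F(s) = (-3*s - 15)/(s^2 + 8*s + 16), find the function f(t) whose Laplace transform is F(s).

Factor the denominator: s^2 + 8*s + 16 = (s + 4)^2.
Partial fraction decomposition gives [-3/(s + 4)] + [-3/(s + 4)^2].
Invert each term: -3/(s + 4) ↔ -3e^(-4t); -3/(s + 4)^2 ↔ -3t·e^(-4t).

f(t) = -3*t*exp(-4*t) - 3*exp(-4*t)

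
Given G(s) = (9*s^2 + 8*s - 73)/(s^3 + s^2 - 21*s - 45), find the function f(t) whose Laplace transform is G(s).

f(t) = 2*t*exp(-3*t) + 3*exp(5*t) + 6*exp(-3*t)

Factor the denominator: s^3 + s^2 - 21*s - 45 = (s - 5)*(s + 3)^2.
Partial fraction decomposition gives [6/(s + 3)] + [2/(s + 3)^2] + [3/(s - 5)].
Invert each term: 6/(s + 3) ↔ 6e^(-3t); 2/(s + 3)^2 ↔ 2t·e^(-3t); 3/(s - 5) ↔ 3e^(5t).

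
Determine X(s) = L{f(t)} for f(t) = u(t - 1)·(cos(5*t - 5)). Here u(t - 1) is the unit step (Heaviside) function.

X(s) = s*exp(-s)/(s^2 + 25)

By the second shifting theorem, L{u(t - c)·g(t - c)} = e^(-cs)·G(s) with c = 1 and G(s) = L{g(t)}.
L{cos(5t)} = s/(s^2 + 25).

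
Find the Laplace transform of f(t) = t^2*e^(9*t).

L{e^(9t)} = 1/(s - 9).
Then apply L{t^2·g(t)} = (-1)^2 d^2/ds^2[G(s)] with G(s) = 1/(s - 9):
differentiating 2 times and applying the sign gives 2/(s - 9)^3.

2/(s - 9)^3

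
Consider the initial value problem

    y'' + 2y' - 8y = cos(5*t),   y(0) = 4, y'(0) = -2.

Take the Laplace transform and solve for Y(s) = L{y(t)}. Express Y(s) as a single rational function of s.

Take the Laplace transform of both sides.
Using L{y''} = s^2 Y - s·y(0) - y'(0) and L{y'} = sY - y(0), with y(0) = 4, y'(0) = -2, the left side becomes (s^2 + 2*s - 8)Y - (4*s + 6).
The right side is L{cos(5*t)} = s/(s^2 + 25).
So (s^2 + 2*s - 8)Y = s/(s^2 + 25) + (4*s + 6).
Divide through and combine into a single rational function.

Y(s) = (4*s^3 + 6*s^2 + 101*s + 150)/(s^4 + 2*s^3 + 17*s^2 + 50*s - 200)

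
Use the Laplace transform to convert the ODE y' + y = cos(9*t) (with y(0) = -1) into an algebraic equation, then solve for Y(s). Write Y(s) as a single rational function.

Laplace-transform each side.
With L{y'} = sY - y(0) = sY - (-1): the LHS transforms to (s + 1)Y - (-1).
The right side is L{cos(9*t)} = s/(s^2 + 81).
So (s + 1)Y = s/(s^2 + 81) + (-1).
Isolate Y and clear denominators.

Y(s) = (-s^2 + s - 81)/(s^3 + s^2 + 81*s + 81)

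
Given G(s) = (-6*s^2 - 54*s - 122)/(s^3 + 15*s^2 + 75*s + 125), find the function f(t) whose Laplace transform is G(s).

f(t) = -t^2*exp(-5*t) + 6*t*exp(-5*t) - 6*exp(-5*t)

Factor the denominator: s^3 + 15*s^2 + 75*s + 125 = (s + 5)^3.
Partial fraction decomposition gives [-6/(s + 5)] + [6/(s + 5)^2] + [-2/(s + 5)^3].
Invert each term: -6/(s + 5) ↔ -6e^(-5t); 6/(s + 5)^2 ↔ 6t·e^(-5t); -2/(s + 5)^3 ↔ (-1)t^2·e^(-5t).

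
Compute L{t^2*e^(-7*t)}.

L{e^(-7t)} = 1/(s + 7).
Then apply L{t^2·g(t)} = (-1)^2 d^2/ds^2[G(s)] with G(s) = 1/(s + 7):
differentiating 2 times and applying the sign gives 2/(s + 7)^3.

2/(s + 7)^3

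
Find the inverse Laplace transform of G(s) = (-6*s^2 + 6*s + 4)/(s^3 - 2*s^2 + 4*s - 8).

Factor the denominator: s^3 - 2*s^2 + 4*s - 8 = (s - 2)*(s^2 + 4).
Partial fraction decomposition gives [-1/(s - 2)] + [-5*s/(s^2 + 4)] + [-4/(s^2 + 4)].
Invert each term: -1/(s - 2) ↔ -e^(2t); -5·s/(s^2 + 4) ↔ -5cos(2t); -2·2/(s^2 + 4) ↔ -2sin(2t).

-exp(2*t) - 2*sin(2*t) - 5*cos(2*t)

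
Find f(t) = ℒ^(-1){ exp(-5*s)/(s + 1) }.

The factor e^(-5s) signals a time shift by c = 5 (second shifting theorem).
L{e^(-t)} = 1/(s + 1), so L^-1{1/(s + 1)} = exp(-t).
Hence the inverse is u(t - 5) times that function evaluated at t - 5.

f(t) = Heaviside(t - 5)*(exp(-t + 5))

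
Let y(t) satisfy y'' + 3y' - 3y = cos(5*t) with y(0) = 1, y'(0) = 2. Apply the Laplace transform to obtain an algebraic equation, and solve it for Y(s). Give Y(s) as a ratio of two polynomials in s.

Y(s) = (s^3 + 5*s^2 + 26*s + 125)/(s^4 + 3*s^3 + 22*s^2 + 75*s - 75)

Apply the Laplace transform to the equation.
With L{y''} = s^2 Y - s·y(0) - y'(0) and L{y'} = sY - y(0), with y(0) = 1, y'(0) = 2: the LHS transforms to (s^2 + 3*s - 3)Y - (s + 5).
The right side is L{cos(5*t)} = s/(s^2 + 25).
So (s^2 + 3*s - 3)Y = s/(s^2 + 25) + (s + 5).
Divide through and combine into a single rational function.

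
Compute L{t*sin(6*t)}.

L{sin(6t)} = 6/(s^2 + 36).
Then apply L{t·g(t)} = -d/ds[G(s)] with G(s) = 6/(s^2 + 36):
differentiating 1 time and applying the sign gives 12*s/(s^2 + 36)^2.

12*s/(s^2 + 36)^2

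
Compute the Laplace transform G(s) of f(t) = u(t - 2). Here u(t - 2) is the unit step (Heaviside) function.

G(s) = exp(-2*s)/s

By the second shifting theorem, L{u(t - c)·g(t - c)} = e^(-cs)·H(s) with c = 2 and H(s) = L{g(t)}.
L{1} = 1/s.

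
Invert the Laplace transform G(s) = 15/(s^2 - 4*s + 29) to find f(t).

f(t) = 3*exp(2*t)*sin(5*t)

Rewrite the denominator: s^2 - 4*s + 29 = (s - 2)^2 + 25.
The form in (s - 2) signals a first-shifting-theorem factor e^(2t).
Since L{sin(5t)} = 5/(s^2 + 25), the inverse is e^(2*t)*sin(5*t), scaled by 3.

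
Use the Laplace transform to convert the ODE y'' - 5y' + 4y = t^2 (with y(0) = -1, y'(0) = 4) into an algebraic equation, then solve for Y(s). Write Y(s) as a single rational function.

Take the Laplace transform of both sides.
Using L{y''} = s^2 Y - s·y(0) - y'(0) and L{y'} = sY - y(0), with y(0) = -1, y'(0) = 4, the left side becomes (s^2 - 5*s + 4)Y - (-s + 9).
The right side is L{t^2} = 2/s^3.
So (s^2 - 5*s + 4)Y = 2/s^3 + (-s + 9).
Solve for Y(s) and write it as one ratio of polynomials.

Y(s) = (-s^4 + 9*s^3 + 2)/(s^5 - 5*s^4 + 4*s^3)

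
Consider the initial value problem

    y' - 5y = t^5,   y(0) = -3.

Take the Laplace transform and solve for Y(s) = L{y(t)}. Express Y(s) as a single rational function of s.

Laplace-transform each side.
With L{y'} = sY - y(0) = sY - (-3): the LHS transforms to (s - 5)Y - (-3).
The right side is L{t^5} = 120/s^6.
So (s - 5)Y = 120/s^6 + (-3).
Solve for Y(s) and write it as one ratio of polynomials.

Y(s) = (-3*s^6 + 120)/(s^7 - 5*s^6)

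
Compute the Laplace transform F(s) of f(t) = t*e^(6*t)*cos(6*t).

F(s) = s*(s - 12)/(s^2 - 12*s + 72)^2

L{cos(6t)} = s/(s^2 + 36).
Multiplying by e^(6t) shifts s → s - 6, so L{e^(6*t)*cos(6*t)} = (s - 6)/((s - 6)^2 + 36).
Then apply L{t·g(t)} = -d/ds[G(s)] with G(s) = (s - 6)/((s - 6)^2 + 36):
differentiating 1 time and applying the sign gives s*(s - 12)/(s^2 - 12*s + 72)^2.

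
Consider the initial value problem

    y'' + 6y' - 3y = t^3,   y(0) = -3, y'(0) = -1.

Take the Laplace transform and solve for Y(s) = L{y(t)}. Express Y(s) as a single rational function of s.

Apply the Laplace transform to the equation.
The derivative rules (L{y''} = s^2 Y - s·y(0) - y'(0) and L{y'} = sY - y(0), with y(0) = -3, y'(0) = -1) turn the left side into (s^2 + 6*s - 3)Y - (-3*s - 19).
The right side is L{t^3} = 6/s^4.
So (s^2 + 6*s - 3)Y = 6/s^4 + (-3*s - 19).
Solve for Y(s) and write it as one ratio of polynomials.

Y(s) = (-3*s^5 - 19*s^4 + 6)/(s^6 + 6*s^5 - 3*s^4)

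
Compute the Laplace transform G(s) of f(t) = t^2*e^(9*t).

L{e^(9t)} = 1/(s - 9).
Then apply L{t^2·g(t)} = (-1)^2 d^2/ds^2[H(s)] with H(s) = 1/(s - 9):
differentiating 2 times and applying the sign gives 2/(s - 9)^3.

G(s) = 2/(s - 9)^3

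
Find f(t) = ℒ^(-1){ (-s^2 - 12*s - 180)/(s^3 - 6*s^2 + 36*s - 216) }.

Factor the denominator: s^3 - 6*s^2 + 36*s - 216 = (s - 6)*(s^2 + 36).
Partial fraction decomposition gives [-4/(s - 6)] + [3*s/(s^2 + 36)] + [6/(s^2 + 36)].
Invert each term: -4/(s - 6) ↔ -4e^(6t); 3·s/(s^2 + 36) ↔ 3cos(6t); 1·6/(s^2 + 36) ↔ sin(6t).

f(t) = -4*exp(6*t) + sin(6*t) + 3*cos(6*t)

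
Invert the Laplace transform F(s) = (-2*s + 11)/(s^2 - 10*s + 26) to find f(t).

Complete the square in the denominator: s^2 - 10*s + 26 = (s - 5)^2 + 1^2.
Split the numerator to match: -2*s + 11 = -2·(s - 5) + 1·1.
Invert each term: -2·(s - 5)/((s - 5)^2 + 1) ↔ -2e^(5t)cos(t); 1·1/((s - 5)^2 + 1) ↔ e^(5t)sin(t).

f(t) = exp(5*t)*sin(t) - 2*exp(5*t)*cos(t)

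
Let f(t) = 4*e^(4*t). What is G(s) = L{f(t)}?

L{4} = 4/s.
By the first shifting theorem, multiplying by e^(4t) replaces s with s - 4.

G(s) = 4/(s - 4)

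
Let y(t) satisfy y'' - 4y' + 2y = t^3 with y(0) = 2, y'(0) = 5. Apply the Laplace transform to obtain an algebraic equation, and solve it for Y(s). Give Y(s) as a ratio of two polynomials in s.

Transform both sides with L{·}.
Using L{y''} = s^2 Y - s·y(0) - y'(0) and L{y'} = sY - y(0), with y(0) = 2, y'(0) = 5, the left side becomes (s^2 - 4*s + 2)Y - (2*s - 3).
The right side is L{t^3} = 6/s^4.
So (s^2 - 4*s + 2)Y = 6/s^4 + (2*s - 3).
Divide through and combine into a single rational function.

Y(s) = (2*s^5 - 3*s^4 + 6)/(s^6 - 4*s^5 + 2*s^4)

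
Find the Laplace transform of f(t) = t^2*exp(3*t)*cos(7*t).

2*(s - 3)*(s^2 - 6*s - 138)/(s^2 - 6*s + 58)^3

L{cos(7t)} = s/(s^2 + 49).
Multiplying by e^(3t) shifts s → s - 3, so L{exp(3*t)*cos(7*t)} = (s - 3)/((s - 3)^2 + 49).
Then apply L{t^2·g(t)} = (-1)^2 d^2/ds^2[G(s)] with G(s) = (s - 3)/((s - 3)^2 + 49):
differentiating 2 times and applying the sign gives 2*(s - 3)*(s^2 - 6*s - 138)/(s^2 - 6*s + 58)^3.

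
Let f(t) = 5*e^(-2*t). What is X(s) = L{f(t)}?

L{5} = 5/s.
By the first shifting theorem, multiplying by e^(-2t) replaces s with s + 2.

X(s) = 5/(s + 2)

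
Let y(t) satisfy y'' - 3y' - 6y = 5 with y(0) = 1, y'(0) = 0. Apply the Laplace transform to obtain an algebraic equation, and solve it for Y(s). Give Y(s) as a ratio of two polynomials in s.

Apply the Laplace transform to the equation.
The derivative rules (L{y''} = s^2 Y - s·y(0) - y'(0) and L{y'} = sY - y(0), with y(0) = 1, y'(0) = 0) turn the left side into (s^2 - 3*s - 6)Y - (s - 3).
The right side is L{5} = 5/s.
So (s^2 - 3*s - 6)Y = 5/s + (s - 3).
Isolate Y and clear denominators.

Y(s) = (s^2 - 3*s + 5)/(s^3 - 3*s^2 - 6*s)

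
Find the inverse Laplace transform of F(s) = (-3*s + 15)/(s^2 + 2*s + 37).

Complete the square in the denominator: s^2 + 2*s + 37 = (s + 1)^2 + 6^2.
Split the numerator to match: -3*s + 15 = -3·(s + 1) + 3·6.
Invert each term: -3·(s + 1)/((s + 1)^2 + 36) ↔ -3e^(-t)cos(6t); 3·6/((s + 1)^2 + 36) ↔ 3e^(-t)sin(6t).

3*exp(-t)*sin(6*t) - 3*exp(-t)*cos(6*t)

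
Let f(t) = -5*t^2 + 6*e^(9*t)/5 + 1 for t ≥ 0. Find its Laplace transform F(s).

Apply the Laplace transform termwise.
(-5)·[L{t^2} = 2!/s^3 = 2/s^3]; L{1} = 1/s; (6/5)·[L{e^(9t)} = 1/(s - 9)].

F(s) = 6/(5*(s - 9)) + 1/s - 10/s^3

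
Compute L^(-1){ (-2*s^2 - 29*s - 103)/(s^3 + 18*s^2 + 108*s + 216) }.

Factor the denominator: s^3 + 18*s^2 + 108*s + 216 = (s + 6)^3.
Partial fraction decomposition gives [-2/(s + 6)] + [-5/(s + 6)^2] + [-1/(s + 6)^3].
Invert each term: -2/(s + 6) ↔ -2e^(-6t); -5/(s + 6)^2 ↔ -5t·e^(-6t); -1/(s + 6)^3 ↔ (-1/2)t^2·e^(-6t).

-t^2*exp(-6*t)/2 - 5*t*exp(-6*t) - 2*exp(-6*t)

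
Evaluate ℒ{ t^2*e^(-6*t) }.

L{t^2} = 2!/s^3 = 2/s^3.
By the first shifting theorem, multiplying by e^(-6t) replaces s with s + 6.

2/(s + 6)^3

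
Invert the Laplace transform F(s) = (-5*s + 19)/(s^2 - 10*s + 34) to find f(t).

f(t) = -2*exp(5*t)*sin(3*t) - 5*exp(5*t)*cos(3*t)

Complete the square in the denominator: s^2 - 10*s + 34 = (s - 5)^2 + 3^2.
Split the numerator to match: -5*s + 19 = -5·(s - 5) - 2·3.
Invert each term: -5·(s - 5)/((s - 5)^2 + 9) ↔ -5e^(5t)cos(3t); -2·3/((s - 5)^2 + 9) ↔ -2e^(5t)sin(3t).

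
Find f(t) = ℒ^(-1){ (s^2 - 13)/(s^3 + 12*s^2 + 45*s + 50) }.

f(t) = -4*t*exp(-5*t) - exp(-2*t) + 2*exp(-5*t)

Factor the denominator: s^3 + 12*s^2 + 45*s + 50 = (s + 2)*(s + 5)^2.
Partial fraction decomposition gives [2/(s + 5)] + [-4/(s + 5)^2] + [-1/(s + 2)].
Invert each term: 2/(s + 5) ↔ 2e^(-5t); -4/(s + 5)^2 ↔ -4t·e^(-5t); -1/(s + 2) ↔ -e^(-2t).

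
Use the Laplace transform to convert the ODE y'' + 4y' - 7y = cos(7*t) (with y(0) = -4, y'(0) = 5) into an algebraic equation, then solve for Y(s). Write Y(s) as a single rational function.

Y(s) = (-4*s^3 - 11*s^2 - 195*s - 539)/(s^4 + 4*s^3 + 42*s^2 + 196*s - 343)

Apply the Laplace transform to the equation.
The derivative rules (L{y''} = s^2 Y - s·y(0) - y'(0) and L{y'} = sY - y(0), with y(0) = -4, y'(0) = 5) turn the left side into (s^2 + 4*s - 7)Y - (-4*s - 11).
The right side is L{cos(7*t)} = s/(s^2 + 49).
So (s^2 + 4*s - 7)Y = s/(s^2 + 49) + (-4*s - 11).
Divide through and combine into a single rational function.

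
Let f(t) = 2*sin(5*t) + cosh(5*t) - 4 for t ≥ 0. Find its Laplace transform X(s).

X(s) = s/(s^2 - 25) + 10/(s^2 + 25) - 4/s

By linearity of the Laplace transform, transform each term separately.
L{cosh(5t)} = s/(s^2 - 25); (2)·[L{sin(5t)} = 5/(s^2 + 25)]; L{-4} = -4/s.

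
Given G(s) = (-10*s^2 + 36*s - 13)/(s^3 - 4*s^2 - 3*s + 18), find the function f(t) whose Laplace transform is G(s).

Factor the denominator: s^3 - 4*s^2 - 3*s + 18 = (s - 3)^2*(s + 2).
Partial fraction decomposition gives [-5/(s - 3)] + [(s - 3)^(-2)] + [-5/(s + 2)].
Invert each term: -5/(s - 3) ↔ -5e^(3t); 1/(s - 3)^2 ↔ t·e^(3t); -5/(s + 2) ↔ -5e^(-2t).

f(t) = t*exp(3*t) - 5*exp(3*t) - 5*exp(-2*t)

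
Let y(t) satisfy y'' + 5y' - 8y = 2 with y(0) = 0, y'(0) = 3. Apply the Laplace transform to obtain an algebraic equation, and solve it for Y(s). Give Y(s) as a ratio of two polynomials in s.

Y(s) = (3*s + 2)/(s^3 + 5*s^2 - 8*s)

Take the Laplace transform of both sides.
Using L{y''} = s^2 Y - s·y(0) - y'(0) and L{y'} = sY - y(0), with y(0) = 0, y'(0) = 3, the left side becomes (s^2 + 5*s - 8)Y - (3).
The right side is L{2} = 2/s.
So (s^2 + 5*s - 8)Y = 2/s + (3).
Solve for Y(s) and write it as one ratio of polynomials.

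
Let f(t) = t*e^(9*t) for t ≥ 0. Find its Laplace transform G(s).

L{e^(9t)} = 1/(s - 9).
Then apply L{t·g(t)} = -d/ds[H(s)] with H(s) = 1/(s - 9):
differentiating 1 time and applying the sign gives (s - 9)^(-2).

G(s) = (s - 9)^(-2)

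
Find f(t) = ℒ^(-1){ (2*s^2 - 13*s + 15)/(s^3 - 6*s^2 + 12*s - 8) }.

Factor the denominator: s^3 - 6*s^2 + 12*s - 8 = (s - 2)^3.
Partial fraction decomposition gives [2/(s - 2)] + [-5/(s - 2)^2] + [-3/(s - 2)^3].
Invert each term: 2/(s - 2) ↔ 2e^(2t); -5/(s - 2)^2 ↔ -5t·e^(2t); -3/(s - 2)^3 ↔ (-3/2)t^2·e^(2t).

f(t) = -3*t^2*exp(2*t)/2 - 5*t*exp(2*t) + 2*exp(2*t)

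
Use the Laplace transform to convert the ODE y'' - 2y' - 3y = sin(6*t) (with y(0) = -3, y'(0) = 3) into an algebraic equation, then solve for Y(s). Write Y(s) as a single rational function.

Apply the Laplace transform to the equation.
Using L{y''} = s^2 Y - s·y(0) - y'(0) and L{y'} = sY - y(0), with y(0) = -3, y'(0) = 3, the left side becomes (s^2 - 2*s - 3)Y - (-3*s + 9).
The right side is L{sin(6*t)} = 6/(s^2 + 36).
So (s^2 - 2*s - 3)Y = 6/(s^2 + 36) + (-3*s + 9).
Solve for Y(s) and write it as one ratio of polynomials.

Y(s) = (-3*s^3 + 9*s^2 - 108*s + 330)/(s^4 - 2*s^3 + 33*s^2 - 72*s - 108)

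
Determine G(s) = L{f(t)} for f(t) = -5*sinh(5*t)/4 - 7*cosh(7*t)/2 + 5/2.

G(s) = -7*s/(2*(s^2 - 49)) - 25/(4*(s^2 - 25)) + 5/(2*s)

Apply the Laplace transform termwise.
L{5/2} = (5/2)/s; (-5/4)·[L{sinh(5t)} = 5/(s^2 - 25)]; (-7/2)·[L{cosh(7t)} = s/(s^2 - 49)].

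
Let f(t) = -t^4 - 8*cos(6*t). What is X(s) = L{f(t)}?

X(s) = -8*s/(s^2 + 36) - 24/s^5

By linearity of the Laplace transform, transform each term separately.
(-8)·[L{cos(6t)} = s/(s^2 + 36)]; (-1)·[L{t^4} = 4!/s^5 = 24/s^5].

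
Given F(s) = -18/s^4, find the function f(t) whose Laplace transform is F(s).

f(t) = -3*t^3

Since L{t^3} = 3!/s^4 = 6/s^4, the inverse is t^3, scaled by -3.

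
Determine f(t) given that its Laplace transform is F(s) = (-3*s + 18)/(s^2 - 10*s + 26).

f(t) = 3*exp(5*t)*sin(t) - 3*exp(5*t)*cos(t)

Complete the square in the denominator: s^2 - 10*s + 26 = (s - 5)^2 + 1^2.
Split the numerator to match: -3*s + 18 = -3·(s - 5) + 3·1.
Invert each term: -3·(s - 5)/((s - 5)^2 + 1) ↔ -3e^(5t)cos(t); 3·1/((s - 5)^2 + 1) ↔ 3e^(5t)sin(t).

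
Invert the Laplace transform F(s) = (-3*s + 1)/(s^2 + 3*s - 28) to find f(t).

Factor the denominator: s^2 + 3*s - 28 = (s - 4)*(s + 7).
Partial fraction decomposition gives [-2/(s + 7)] + [-1/(s - 4)].
Invert each term: -2/(s + 7) ↔ -2e^(-7t); -1/(s - 4) ↔ -e^(4t).

f(t) = -exp(4*t) - 2*exp(-7*t)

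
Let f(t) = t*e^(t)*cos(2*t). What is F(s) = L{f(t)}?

L{cos(2t)} = s/(s^2 + 4).
Multiplying by e^(t) shifts s → s - 1, so L{e^(t)*cos(2*t)} = (s - 1)/((s - 1)^2 + 4).
Then apply L{t·g(t)} = -d/ds[G(s)] with G(s) = (s - 1)/((s - 1)^2 + 4):
differentiating 1 time and applying the sign gives (s - 3)*(s + 1)/(s^2 - 2*s + 5)^2.

F(s) = (s - 3)*(s + 1)/(s^2 - 2*s + 5)^2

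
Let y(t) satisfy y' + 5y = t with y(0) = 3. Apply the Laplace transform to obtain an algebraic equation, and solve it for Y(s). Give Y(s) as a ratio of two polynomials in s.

Laplace-transform each side.
Using L{y'} = sY - y(0) = sY - 3, the left side becomes (s + 5)Y - (3).
The right side is L{t} = s^(-2).
So (s + 5)Y = s^(-2) + (3).
Isolate Y and clear denominators.

Y(s) = (3*s^2 + 1)/(s^3 + 5*s^2)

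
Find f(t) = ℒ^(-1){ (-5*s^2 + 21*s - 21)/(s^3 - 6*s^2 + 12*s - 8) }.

Factor the denominator: s^3 - 6*s^2 + 12*s - 8 = (s - 2)^3.
Partial fraction decomposition gives [-5/(s - 2)] + [(s - 2)^(-2)] + [(s - 2)^(-3)].
Invert each term: -5/(s - 2) ↔ -5e^(2t); 1/(s - 2)^2 ↔ t·e^(2t); 1/(s - 2)^3 ↔ (1/2)t^2·e^(2t).

f(t) = t^2*exp(2*t)/2 + t*exp(2*t) - 5*exp(2*t)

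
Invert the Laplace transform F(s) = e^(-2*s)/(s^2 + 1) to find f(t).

The factor e^(-2s) signals a time shift by c = 2 (second shifting theorem).
L{sin(t)} = 1/(s^2 + 1), so L^-1{1/(s^2 + 1)} = sin(t).
Hence the inverse is u(t - 2) times that function evaluated at t - 2.

f(t) = Heaviside(t - 2)*(sin(t - 2))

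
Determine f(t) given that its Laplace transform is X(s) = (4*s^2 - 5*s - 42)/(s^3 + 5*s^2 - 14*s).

Factor the denominator: s^3 + 5*s^2 - 14*s = s*(s - 2)*(s + 7).
Partial fraction decomposition gives [3/(s + 7)] + [3/s] + [-2/(s - 2)].
Invert each term: 3/(s + 7) ↔ 3e^(-7t); 3/(s - 0) ↔ 3e^(0t); -2/(s - 2) ↔ -2e^(2t).

f(t) = -2*exp(2*t) + 3 + 3*exp(-7*t)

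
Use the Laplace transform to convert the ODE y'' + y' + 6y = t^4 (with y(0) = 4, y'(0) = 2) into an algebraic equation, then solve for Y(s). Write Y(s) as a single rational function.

Apply the Laplace transform to the equation.
The derivative rules (L{y''} = s^2 Y - s·y(0) - y'(0) and L{y'} = sY - y(0), with y(0) = 4, y'(0) = 2) turn the left side into (s^2 + s + 6)Y - (4*s + 6).
The right side is L{t^4} = 24/s^5.
So (s^2 + s + 6)Y = 24/s^5 + (4*s + 6).
Isolate Y and clear denominators.

Y(s) = (4*s^6 + 6*s^5 + 24)/(s^7 + s^6 + 6*s^5)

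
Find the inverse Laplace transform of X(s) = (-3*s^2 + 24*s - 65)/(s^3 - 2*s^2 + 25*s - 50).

Factor the denominator: s^3 - 2*s^2 + 25*s - 50 = (s - 2)*(s^2 + 25).
Partial fraction decomposition gives [-1/(s - 2)] + [-2*s/(s^2 + 25)] + [20/(s^2 + 25)].
Invert each term: -1/(s - 2) ↔ -e^(2t); -2·s/(s^2 + 25) ↔ -2cos(5t); 4·5/(s^2 + 25) ↔ 4sin(5t).

-exp(2*t) + 4*sin(5*t) - 2*cos(5*t)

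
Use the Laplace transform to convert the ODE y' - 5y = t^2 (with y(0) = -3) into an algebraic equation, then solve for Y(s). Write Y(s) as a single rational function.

Transform both sides with L{·}.
The derivative rules (L{y'} = sY - y(0) = sY - (-3)) turn the left side into (s - 5)Y - (-3).
The right side is L{t^2} = 2/s^3.
So (s - 5)Y = 2/s^3 + (-3).
Divide through and combine into a single rational function.

Y(s) = (-3*s^3 + 2)/(s^4 - 5*s^3)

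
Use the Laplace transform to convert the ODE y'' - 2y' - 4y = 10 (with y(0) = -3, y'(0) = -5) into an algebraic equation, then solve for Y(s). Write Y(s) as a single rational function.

Apply the Laplace transform to the equation.
Using L{y''} = s^2 Y - s·y(0) - y'(0) and L{y'} = sY - y(0), with y(0) = -3, y'(0) = -5, the left side becomes (s^2 - 2*s - 4)Y - (-3*s + 1).
The right side is L{10} = 10/s.
So (s^2 - 2*s - 4)Y = 10/s + (-3*s + 1).
Isolate Y and clear denominators.

Y(s) = (-3*s^2 + s + 10)/(s^3 - 2*s^2 - 4*s)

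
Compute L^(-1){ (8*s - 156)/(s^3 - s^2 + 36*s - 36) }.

-4*exp(t) + 2*sin(6*t) + 4*cos(6*t)

Factor the denominator: s^3 - s^2 + 36*s - 36 = (s - 1)*(s^2 + 36).
Partial fraction decomposition gives [-4/(s - 1)] + [4*s/(s^2 + 36)] + [12/(s^2 + 36)].
Invert each term: -4/(s - 1) ↔ -4e^(t); 4·s/(s^2 + 36) ↔ 4cos(6t); 2·6/(s^2 + 36) ↔ 2sin(6t).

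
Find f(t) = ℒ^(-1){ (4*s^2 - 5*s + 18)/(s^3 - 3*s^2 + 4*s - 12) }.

f(t) = 3*exp(3*t) - sin(2*t) + cos(2*t)

Factor the denominator: s^3 - 3*s^2 + 4*s - 12 = (s - 3)*(s^2 + 4).
Partial fraction decomposition gives [3/(s - 3)] + [s/(s^2 + 4)] + [-2/(s^2 + 4)].
Invert each term: 3/(s - 3) ↔ 3e^(3t); 1·s/(s^2 + 4) ↔ cos(2t); -1·2/(s^2 + 4) ↔ -sin(2t).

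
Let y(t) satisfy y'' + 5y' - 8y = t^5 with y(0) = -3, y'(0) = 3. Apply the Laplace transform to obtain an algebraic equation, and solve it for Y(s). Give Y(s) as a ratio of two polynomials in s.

Y(s) = (-3*s^7 - 12*s^6 + 120)/(s^8 + 5*s^7 - 8*s^6)

Laplace-transform each side.
The derivative rules (L{y''} = s^2 Y - s·y(0) - y'(0) and L{y'} = sY - y(0), with y(0) = -3, y'(0) = 3) turn the left side into (s^2 + 5*s - 8)Y - (-3*s - 12).
The right side is L{t^5} = 120/s^6.
So (s^2 + 5*s - 8)Y = 120/s^6 + (-3*s - 12).
Isolate Y and clear denominators.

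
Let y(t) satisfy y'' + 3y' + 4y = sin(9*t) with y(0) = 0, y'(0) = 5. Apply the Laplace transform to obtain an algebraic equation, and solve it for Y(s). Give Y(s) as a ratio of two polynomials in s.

Apply the Laplace transform to the equation.
With L{y''} = s^2 Y - s·y(0) - y'(0) and L{y'} = sY - y(0), with y(0) = 0, y'(0) = 5: the LHS transforms to (s^2 + 3*s + 4)Y - (5).
The right side is L{sin(9*t)} = 9/(s^2 + 81).
So (s^2 + 3*s + 4)Y = 9/(s^2 + 81) + (5).
Divide through and combine into a single rational function.

Y(s) = (5*s^2 + 414)/(s^4 + 3*s^3 + 85*s^2 + 243*s + 324)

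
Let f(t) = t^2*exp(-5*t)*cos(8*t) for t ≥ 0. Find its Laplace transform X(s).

X(s) = 2*(s + 5)*(s^2 + 10*s - 167)/(s^2 + 10*s + 89)^3

L{cos(8t)} = s/(s^2 + 64).
Multiplying by e^(-5t) shifts s → s + 5, so L{exp(-5*t)*cos(8*t)} = (s + 5)/((s + 5)^2 + 64).
Then apply L{t^2·g(t)} = (-1)^2 d^2/ds^2[G(s)] with G(s) = (s + 5)/((s + 5)^2 + 64):
differentiating 2 times and applying the sign gives 2*(s + 5)*(s^2 + 10*s - 167)/(s^2 + 10*s + 89)^3.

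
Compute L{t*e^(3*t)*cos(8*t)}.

(s - 11)*(s + 5)/(s^2 - 6*s + 73)^2

L{cos(8t)} = s/(s^2 + 64).
Multiplying by e^(3t) shifts s → s - 3, so L{e^(3*t)*cos(8*t)} = (s - 3)/((s - 3)^2 + 64).
Then apply L{t·g(t)} = -d/ds[H(s)] with H(s) = (s - 3)/((s - 3)^2 + 64):
differentiating 1 time and applying the sign gives (s - 11)*(s + 5)/(s^2 - 6*s + 73)^2.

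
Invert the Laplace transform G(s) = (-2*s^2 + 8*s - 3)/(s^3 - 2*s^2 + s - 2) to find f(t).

f(t) = exp(2*t) + 2*sin(t) - 3*cos(t)

Factor the denominator: s^3 - 2*s^2 + s - 2 = (s - 2)*(s^2 + 1).
Partial fraction decomposition gives [1/(s - 2)] + [-3*s/(s^2 + 1)] + [2/(s^2 + 1)].
Invert each term: 1/(s - 2) ↔ e^(2t); -3·s/(s^2 + 1) ↔ -3cos(t); 2·1/(s^2 + 1) ↔ 2sin(t).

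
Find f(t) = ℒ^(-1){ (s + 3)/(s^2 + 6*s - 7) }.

f(t) = exp(-3*t)*cosh(4*t)

Rewrite the denominator: s^2 + 6*s - 7 = (s + 3)^2 - 16.
The form in (s + 3) signals a first-shifting-theorem factor e^(-3t).
Since L{cosh(4t)} = s/(s^2 - 16), the inverse is e^(-3*t)*cosh(4*t).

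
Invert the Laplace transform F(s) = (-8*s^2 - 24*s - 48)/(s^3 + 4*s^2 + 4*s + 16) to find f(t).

f(t) = -4*sin(2*t) - 4*cos(2*t) - 4*exp(-4*t)

Factor the denominator: s^3 + 4*s^2 + 4*s + 16 = (s + 4)*(s^2 + 4).
Partial fraction decomposition gives [-4/(s + 4)] + [-4*s/(s^2 + 4)] + [-8/(s^2 + 4)].
Invert each term: -4/(s + 4) ↔ -4e^(-4t); -4·s/(s^2 + 4) ↔ -4cos(2t); -4·2/(s^2 + 4) ↔ -4sin(2t).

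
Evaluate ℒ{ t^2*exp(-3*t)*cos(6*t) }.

2*(s + 3)*(s^2 + 6*s - 99)/(s^2 + 6*s + 45)^3

L{cos(6t)} = s/(s^2 + 36).
Multiplying by e^(-3t) shifts s → s + 3, so L{exp(-3*t)*cos(6*t)} = (s + 3)/((s + 3)^2 + 36).
Then apply L{t^2·g(t)} = (-1)^2 d^2/ds^2[G(s)] with G(s) = (s + 3)/((s + 3)^2 + 36):
differentiating 2 times and applying the sign gives 2*(s + 3)*(s^2 + 6*s - 99)/(s^2 + 6*s + 45)^3.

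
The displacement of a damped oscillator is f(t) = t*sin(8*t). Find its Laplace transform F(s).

F(s) = 16*s/(s^2 + 64)^2

L{sin(8t)} = 8/(s^2 + 64).
Then apply L{t·g(t)} = -d/ds[G(s)] with G(s) = 8/(s^2 + 64):
differentiating 1 time and applying the sign gives 16*s/(s^2 + 64)^2.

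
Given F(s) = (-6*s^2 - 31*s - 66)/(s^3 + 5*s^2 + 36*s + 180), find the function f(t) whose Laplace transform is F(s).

Factor the denominator: s^3 + 5*s^2 + 36*s + 180 = (s + 5)*(s^2 + 36).
Partial fraction decomposition gives [-1/(s + 5)] + [-5*s/(s^2 + 36)] + [-6/(s^2 + 36)].
Invert each term: -1/(s + 5) ↔ -e^(-5t); -5·s/(s^2 + 36) ↔ -5cos(6t); -1·6/(s^2 + 36) ↔ -sin(6t).

f(t) = -sin(6*t) - 5*cos(6*t) - exp(-5*t)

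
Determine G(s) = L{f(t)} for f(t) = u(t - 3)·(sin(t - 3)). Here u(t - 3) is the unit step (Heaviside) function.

By the second shifting theorem, L{u(t - c)·g(t - c)} = e^(-cs)·H(s) with c = 3 and H(s) = L{g(t)}.
L{sin(t)} = 1/(s^2 + 1).

G(s) = exp(-3*s)/(s^2 + 1)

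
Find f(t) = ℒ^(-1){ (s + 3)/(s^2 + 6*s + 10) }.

Rewrite the denominator: s^2 + 6*s + 10 = (s + 3)^2 + 1.
The form in (s + 3) signals a first-shifting-theorem factor e^(-3t).
Since L{cos(t)} = s/(s^2 + 1), the inverse is exp(-3*t)*cos(t).

f(t) = exp(-3*t)*cos(t)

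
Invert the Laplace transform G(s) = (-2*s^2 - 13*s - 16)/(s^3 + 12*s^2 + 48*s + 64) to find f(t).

f(t) = 2*t^2*exp(-4*t) + 3*t*exp(-4*t) - 2*exp(-4*t)

Factor the denominator: s^3 + 12*s^2 + 48*s + 64 = (s + 4)^3.
Partial fraction decomposition gives [-2/(s + 4)] + [3/(s + 4)^2] + [4/(s + 4)^3].
Invert each term: -2/(s + 4) ↔ -2e^(-4t); 3/(s + 4)^2 ↔ 3t·e^(-4t); 4/(s + 4)^3 ↔ (2)t^2·e^(-4t).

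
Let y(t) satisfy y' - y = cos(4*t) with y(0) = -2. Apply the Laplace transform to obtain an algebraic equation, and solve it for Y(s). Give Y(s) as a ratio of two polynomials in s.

Transform both sides with L{·}.
Using L{y'} = sY - y(0) = sY - (-2), the left side becomes (s - 1)Y - (-2).
The right side is L{cos(4*t)} = s/(s^2 + 16).
So (s - 1)Y = s/(s^2 + 16) + (-2).
Isolate Y and clear denominators.

Y(s) = (-2*s^2 + s - 32)/(s^3 - s^2 + 16*s - 16)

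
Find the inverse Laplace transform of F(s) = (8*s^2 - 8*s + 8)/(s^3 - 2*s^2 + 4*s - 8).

Factor the denominator: s^3 - 2*s^2 + 4*s - 8 = (s - 2)*(s^2 + 4).
Partial fraction decomposition gives [3/(s - 2)] + [5*s/(s^2 + 4)] + [2/(s^2 + 4)].
Invert each term: 3/(s - 2) ↔ 3e^(2t); 5·s/(s^2 + 4) ↔ 5cos(2t); 1·2/(s^2 + 4) ↔ sin(2t).

3*exp(2*t) + sin(2*t) + 5*cos(2*t)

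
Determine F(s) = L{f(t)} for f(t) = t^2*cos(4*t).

L{cos(4t)} = s/(s^2 + 16).
Then apply L{t^2·g(t)} = (-1)^2 d^2/ds^2[G(s)] with G(s) = s/(s^2 + 16):
differentiating 2 times and applying the sign gives 2*s*(s^2 - 48)/(s^2 + 16)^3.

F(s) = 2*s*(s^2 - 48)/(s^2 + 16)^3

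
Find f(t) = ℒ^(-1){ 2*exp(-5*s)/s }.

f(t) = Heaviside(t - 5)*(2)

The factor e^(-5s) signals a time shift by c = 5 (second shifting theorem).
L{2} = 2/s, so L^-1{2/s} = 2.
Hence the inverse is u(t - 5) times that function evaluated at t - 5.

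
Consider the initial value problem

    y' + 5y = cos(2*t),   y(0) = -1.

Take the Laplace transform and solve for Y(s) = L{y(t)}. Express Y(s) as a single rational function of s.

Y(s) = (-s^2 + s - 4)/(s^3 + 5*s^2 + 4*s + 20)

Transform both sides with L{·}.
Using L{y'} = sY - y(0) = sY - (-1), the left side becomes (s + 5)Y - (-1).
The right side is L{cos(2*t)} = s/(s^2 + 4).
So (s + 5)Y = s/(s^2 + 4) + (-1).
Isolate Y and clear denominators.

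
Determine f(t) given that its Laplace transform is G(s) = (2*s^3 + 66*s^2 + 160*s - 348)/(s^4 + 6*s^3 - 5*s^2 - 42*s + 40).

f(t) = 6*exp(2*t) + 4*exp(t) - 2*exp(-4*t) - 6*exp(-5*t)

Factor the denominator: s^4 + 6*s^3 - 5*s^2 - 42*s + 40 = (s - 2)*(s - 1)*(s + 4)*(s + 5).
Partial fraction decomposition gives [-6/(s + 5)] + [4/(s - 1)] + [6/(s - 2)] + [-2/(s + 4)].
Invert each term: -6/(s + 5) ↔ -6e^(-5t); 4/(s - 1) ↔ 4e^(t); 6/(s - 2) ↔ 6e^(2t); -2/(s + 4) ↔ -2e^(-4t).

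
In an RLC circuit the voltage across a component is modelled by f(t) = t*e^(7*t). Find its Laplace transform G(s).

G(s) = (s - 7)^(-2)

L{t} = 1!/s^2 = 1/s^2.
By the first shifting theorem, multiplying by e^(7t) replaces s with s - 7.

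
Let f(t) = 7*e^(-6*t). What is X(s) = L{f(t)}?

L{7} = 7/s.
By the first shifting theorem, multiplying by e^(-6t) replaces s with s + 6.

X(s) = 7/(s + 6)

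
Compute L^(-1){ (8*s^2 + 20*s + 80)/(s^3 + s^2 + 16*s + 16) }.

4*sin(4*t) + 4*cos(4*t) + 4*exp(-t)

Factor the denominator: s^3 + s^2 + 16*s + 16 = (s + 1)*(s^2 + 16).
Partial fraction decomposition gives [4/(s + 1)] + [4*s/(s^2 + 16)] + [16/(s^2 + 16)].
Invert each term: 4/(s + 1) ↔ 4e^(-t); 4·s/(s^2 + 16) ↔ 4cos(4t); 4·4/(s^2 + 16) ↔ 4sin(4t).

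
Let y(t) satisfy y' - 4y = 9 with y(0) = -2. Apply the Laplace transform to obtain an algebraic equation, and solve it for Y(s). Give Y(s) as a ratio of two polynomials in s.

Laplace-transform each side.
The derivative rules (L{y'} = sY - y(0) = sY - (-2)) turn the left side into (s - 4)Y - (-2).
The right side is L{9} = 9/s.
So (s - 4)Y = 9/s + (-2).
Divide through and combine into a single rational function.

Y(s) = (-2*s + 9)/(s^2 - 4*s)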